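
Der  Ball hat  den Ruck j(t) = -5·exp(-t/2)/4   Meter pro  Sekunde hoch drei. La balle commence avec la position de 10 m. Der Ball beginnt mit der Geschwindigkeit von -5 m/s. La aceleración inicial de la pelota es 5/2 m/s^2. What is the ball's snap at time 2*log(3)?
We must differentiate our jerk equation j(t) = -5·exp(-t/2)/4 1 time. The derivative of jerk gives snap: s(t) = 5·exp(-t/2)/8. We have snap s(t) = 5·exp(-t/2)/8. Substituting t = 2*log(3): s(2*log(3)) = 5/24.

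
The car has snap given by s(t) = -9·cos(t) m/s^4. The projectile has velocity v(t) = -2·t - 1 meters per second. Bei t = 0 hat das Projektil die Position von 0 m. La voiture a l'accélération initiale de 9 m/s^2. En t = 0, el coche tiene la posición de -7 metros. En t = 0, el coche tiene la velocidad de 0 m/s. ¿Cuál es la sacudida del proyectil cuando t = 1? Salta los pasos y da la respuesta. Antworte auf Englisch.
At t = 1, j = 0.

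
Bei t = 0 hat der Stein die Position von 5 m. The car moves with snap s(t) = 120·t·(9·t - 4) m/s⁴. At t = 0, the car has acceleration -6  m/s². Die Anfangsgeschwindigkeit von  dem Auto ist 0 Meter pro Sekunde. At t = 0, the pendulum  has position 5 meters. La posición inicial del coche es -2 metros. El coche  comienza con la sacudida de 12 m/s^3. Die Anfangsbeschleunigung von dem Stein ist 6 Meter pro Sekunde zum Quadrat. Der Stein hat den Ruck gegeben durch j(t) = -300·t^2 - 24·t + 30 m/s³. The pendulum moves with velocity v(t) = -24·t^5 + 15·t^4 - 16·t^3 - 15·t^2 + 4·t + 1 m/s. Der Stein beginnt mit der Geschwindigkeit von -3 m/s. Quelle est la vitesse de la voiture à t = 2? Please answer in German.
Um dies zu lösen, müssen wir 3 Stammfunktionen unserer Gleichung für den Snap s(t) = 120·t·(9·t - 4) finden. Mit ∫s(t)dt und Anwendung von j(0) = 12, finden wir j(t) = 360·t^3 - 240·t^2 + 12. Mit ∫j(t)dt und Anwendung von a(0) = -6, finden wir a(t) = 90·t^4 - 80·t^3 + 12·t - 6. Mit ∫a(t)dt und Anwendung von v(0) = 0, finden wir v(t) = 2·t·(9·t^4 - 10·t^3 + 3·t - 3). Mit v(t) = 2·t·(9·t^4 - 10·t^3 + 3·t - 3) und Einsetzen von t = 2, finden wir v = 268.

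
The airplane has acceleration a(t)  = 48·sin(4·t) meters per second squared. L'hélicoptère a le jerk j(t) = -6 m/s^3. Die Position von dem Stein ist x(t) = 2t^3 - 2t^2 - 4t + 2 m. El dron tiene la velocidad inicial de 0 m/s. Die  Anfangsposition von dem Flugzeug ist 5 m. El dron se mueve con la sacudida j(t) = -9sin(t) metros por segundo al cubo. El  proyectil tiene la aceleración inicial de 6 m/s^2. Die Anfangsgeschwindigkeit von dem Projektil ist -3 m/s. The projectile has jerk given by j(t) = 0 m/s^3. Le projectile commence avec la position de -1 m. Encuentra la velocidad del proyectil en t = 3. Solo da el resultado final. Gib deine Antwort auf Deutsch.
v(3) = 15.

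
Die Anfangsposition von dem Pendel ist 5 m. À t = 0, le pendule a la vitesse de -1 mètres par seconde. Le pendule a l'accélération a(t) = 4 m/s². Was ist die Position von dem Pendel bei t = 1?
Wir müssen die Stammfunktion unserer Gleichung für die Beschleunigung a(t) = 4 2-mal finden. Die Stammfunktion von der Beschleunigung, mit v(0) = -1, ergibt die Geschwindigkeit: v(t) = 4·t - 1. Das Integral von der Geschwindigkeit, mit x(0) = 5, ergibt die Position: x(t) = 2·t^2 - t + 5. Aus der Gleichung für die Position x(t) = 2·t^2 - t + 5, setzen wir t = 1 ein und erhalten x = 6.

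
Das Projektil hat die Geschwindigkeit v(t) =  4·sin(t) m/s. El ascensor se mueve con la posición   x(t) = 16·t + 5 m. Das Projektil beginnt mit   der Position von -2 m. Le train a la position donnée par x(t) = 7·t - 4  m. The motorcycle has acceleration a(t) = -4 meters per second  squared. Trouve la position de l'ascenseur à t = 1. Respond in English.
From the given position equation x(t) = 16·t + 5, we substitute t = 1 to get x = 21.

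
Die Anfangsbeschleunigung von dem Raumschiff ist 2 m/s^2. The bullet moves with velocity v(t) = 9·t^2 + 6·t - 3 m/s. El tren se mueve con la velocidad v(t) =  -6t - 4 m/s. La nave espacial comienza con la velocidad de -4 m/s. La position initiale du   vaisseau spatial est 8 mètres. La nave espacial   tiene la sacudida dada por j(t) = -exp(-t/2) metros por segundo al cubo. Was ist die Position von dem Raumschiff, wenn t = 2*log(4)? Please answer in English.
To solve this, we need to take 3 antiderivatives of our jerk equation j(t) = -exp(-t/2). The integral of jerk is acceleration. Using a(0) = 2, we get a(t) = 2·exp(-t/2). Taking ∫a(t)dt and applying v(0) = -4, we find v(t) = -4·exp(-t/2). The integral of velocity is position. Using x(0) = 8, we get x(t) = 8·exp(-t/2). Using x(t) = 8·exp(-t/2) and substituting t = 2*log(4), we find x = 2.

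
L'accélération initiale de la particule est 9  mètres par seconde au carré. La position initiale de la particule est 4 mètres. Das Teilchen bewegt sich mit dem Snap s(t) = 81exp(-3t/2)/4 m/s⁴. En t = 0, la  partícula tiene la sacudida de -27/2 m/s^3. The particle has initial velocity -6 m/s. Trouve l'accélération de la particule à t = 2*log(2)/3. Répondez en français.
Pour résoudre ceci, nous devons prendre 2 primitives de notre équation du snap s(t) = 81·exp(-3·t/2)/4. En intégrant le snap et en utilisant la condition initiale j(0) = -27/2, nous obtenons j(t) = -27·exp(-3·t/2)/2. En prenant ∫j(t)dt et en appliquant a(0) = 9, nous trouvons a(t) = 9·exp(-3·t/2). En utilisant a(t) = 9·exp(-3·t/2) et en substituant t = 2*log(2)/3, nous trouvons a = 9/2.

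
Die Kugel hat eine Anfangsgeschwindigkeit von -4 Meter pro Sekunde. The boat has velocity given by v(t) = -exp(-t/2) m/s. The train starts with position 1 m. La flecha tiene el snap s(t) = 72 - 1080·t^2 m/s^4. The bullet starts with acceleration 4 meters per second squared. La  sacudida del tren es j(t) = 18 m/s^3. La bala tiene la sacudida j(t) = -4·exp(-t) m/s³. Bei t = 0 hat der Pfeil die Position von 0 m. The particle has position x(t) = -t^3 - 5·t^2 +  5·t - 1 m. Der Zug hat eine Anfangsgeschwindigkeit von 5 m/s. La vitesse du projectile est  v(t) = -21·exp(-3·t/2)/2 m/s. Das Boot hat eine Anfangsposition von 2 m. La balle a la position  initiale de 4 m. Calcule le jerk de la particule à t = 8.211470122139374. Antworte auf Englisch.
We must differentiate our position equation x(t) = -t^3 - 5·t^2 + 5·t - 1 3 times. The derivative of position gives velocity: v(t) = -3·t^2 - 10·t + 5. Taking d/dt of v(t), we find a(t) = -6·t - 10. The derivative of acceleration gives jerk: j(t) = -6. Using j(t) = -6 and substituting t = 8.211470122139374, we find j = -6.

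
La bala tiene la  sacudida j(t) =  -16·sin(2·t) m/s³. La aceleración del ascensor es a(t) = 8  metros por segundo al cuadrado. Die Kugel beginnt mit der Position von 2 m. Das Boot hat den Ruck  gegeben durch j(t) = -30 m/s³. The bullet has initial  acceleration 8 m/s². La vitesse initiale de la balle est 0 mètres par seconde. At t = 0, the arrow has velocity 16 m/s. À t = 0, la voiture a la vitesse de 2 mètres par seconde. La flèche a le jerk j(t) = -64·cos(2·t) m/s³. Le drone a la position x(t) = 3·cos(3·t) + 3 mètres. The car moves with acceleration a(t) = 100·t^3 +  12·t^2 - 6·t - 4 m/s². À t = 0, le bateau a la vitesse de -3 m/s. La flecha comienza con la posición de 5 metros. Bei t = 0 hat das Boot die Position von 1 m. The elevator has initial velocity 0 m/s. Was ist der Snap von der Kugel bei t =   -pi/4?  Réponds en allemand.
Wir müssen unsere Gleichung für den Ruck j(t) = -16·sin(2·t) 1-mal ableiten. Durch Ableiten von dem Ruck erhalten wir den Snap: s(t) = -32·cos(2·t). Wir haben den Snap s(t) = -32·cos(2·t). Durch Einsetzen von t = -pi/4: s(-pi/4) = 0.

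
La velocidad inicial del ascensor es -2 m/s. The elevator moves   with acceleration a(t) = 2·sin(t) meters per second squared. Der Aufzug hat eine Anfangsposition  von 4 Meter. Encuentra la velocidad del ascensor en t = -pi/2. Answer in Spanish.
Necesitamos integrar nuestra ecuación de la aceleración a(t) = 2·sin(t) 1 vez. Tomando ∫a(t)dt y aplicando v(0) = -2, encontramos v(t) = -2·cos(t). De la ecuación de la velocidad v(t) = -2·cos(t), sustituimos t = -pi/2 para obtener v = 0.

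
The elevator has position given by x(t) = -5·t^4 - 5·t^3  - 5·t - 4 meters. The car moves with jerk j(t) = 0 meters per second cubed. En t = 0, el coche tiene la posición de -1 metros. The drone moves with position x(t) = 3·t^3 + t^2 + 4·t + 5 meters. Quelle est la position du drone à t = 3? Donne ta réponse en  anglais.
From the given position equation x(t) = 3·t^3 + t^2 + 4·t + 5, we substitute t = 3 to get x = 107.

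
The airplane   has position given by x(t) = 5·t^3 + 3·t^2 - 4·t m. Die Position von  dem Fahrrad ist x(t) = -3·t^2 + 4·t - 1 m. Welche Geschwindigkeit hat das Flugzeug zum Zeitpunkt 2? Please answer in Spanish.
Para resolver esto, necesitamos tomar 1 derivada de nuestra ecuación de la posición x(t) = 5·t^3 + 3·t^2 - 4·t. Tomando d/dt de x(t), encontramos v(t) = 15·t^2 + 6·t - 4. De la ecuación de la velocidad v(t) = 15·t^2 + 6·t - 4, sustituimos t = 2 para obtener v = 68.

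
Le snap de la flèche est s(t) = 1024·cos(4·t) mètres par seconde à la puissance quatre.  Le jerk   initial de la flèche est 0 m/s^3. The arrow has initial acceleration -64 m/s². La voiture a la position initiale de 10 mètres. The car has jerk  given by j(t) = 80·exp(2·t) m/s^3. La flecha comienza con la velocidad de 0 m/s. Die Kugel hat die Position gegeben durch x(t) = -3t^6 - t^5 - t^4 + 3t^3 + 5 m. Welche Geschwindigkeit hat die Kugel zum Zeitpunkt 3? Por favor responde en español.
Partiendo de la posición x(t) = -3·t^6 - t^5 - t^4 + 3·t^3 + 5, tomamos 1 derivada. Tomando d/dt de x(t), encontramos v(t) = -18·t^5 - 5·t^4 - 4·t^3 + 9·t^2. Tenemos la velocidad v(t) = -18·t^5 - 5·t^4 - 4·t^3 + 9·t^2. Sustituyendo t = 3: v(3) = -4806.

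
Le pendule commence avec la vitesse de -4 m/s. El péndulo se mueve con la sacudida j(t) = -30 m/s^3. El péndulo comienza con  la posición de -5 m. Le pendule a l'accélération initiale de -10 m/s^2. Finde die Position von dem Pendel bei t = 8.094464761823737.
Wir müssen das Integral unserer Gleichung für den Ruck j(t) = -30 3-mal finden. Das Integral von dem Ruck ist die Beschleunigung. Mit a(0) = -10 erhalten wir a(t) = -30·t - 10. Mit ∫a(t)dt und Anwendung von v(0) = -4, finden wir v(t) = -15·t^2 - 10·t - 4. Mit ∫v(t)dt und Anwendung von x(0) = -5, finden wir x(t) = -5·t^3 - 5·t^2 - 4·t - 5. Aus der Gleichung für die Position x(t) = -5·t^3 - 5·t^2 - 4·t - 5, setzen wir t = 8.094464761823737 ein und erhalten x = -3016.74087507188.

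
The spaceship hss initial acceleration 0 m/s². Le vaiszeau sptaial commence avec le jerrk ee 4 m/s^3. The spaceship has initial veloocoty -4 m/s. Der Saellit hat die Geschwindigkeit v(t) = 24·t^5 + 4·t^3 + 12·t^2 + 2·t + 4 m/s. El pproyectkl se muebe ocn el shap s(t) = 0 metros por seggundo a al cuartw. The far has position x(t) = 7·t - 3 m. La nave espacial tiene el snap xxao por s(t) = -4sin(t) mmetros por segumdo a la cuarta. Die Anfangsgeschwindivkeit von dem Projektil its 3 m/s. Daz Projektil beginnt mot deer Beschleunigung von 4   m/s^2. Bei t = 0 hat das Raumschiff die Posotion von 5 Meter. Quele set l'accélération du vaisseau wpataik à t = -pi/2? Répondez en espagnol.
Para resolver esto, necesitamos tomar 2 antiderivadas de nuestra ecuación del snap s(t) = -4·sin(t). La antiderivada del snap, con j(0) = 4, da la sacudida: j(t) = 4·cos(t). La antiderivada de la sacudida es la aceleración. Usando a(0) = 0, obtenemos a(t) = 4·sin(t). Usando a(t) = 4·sin(t) y sustituyendo t = -pi/2, encontramos a = -4.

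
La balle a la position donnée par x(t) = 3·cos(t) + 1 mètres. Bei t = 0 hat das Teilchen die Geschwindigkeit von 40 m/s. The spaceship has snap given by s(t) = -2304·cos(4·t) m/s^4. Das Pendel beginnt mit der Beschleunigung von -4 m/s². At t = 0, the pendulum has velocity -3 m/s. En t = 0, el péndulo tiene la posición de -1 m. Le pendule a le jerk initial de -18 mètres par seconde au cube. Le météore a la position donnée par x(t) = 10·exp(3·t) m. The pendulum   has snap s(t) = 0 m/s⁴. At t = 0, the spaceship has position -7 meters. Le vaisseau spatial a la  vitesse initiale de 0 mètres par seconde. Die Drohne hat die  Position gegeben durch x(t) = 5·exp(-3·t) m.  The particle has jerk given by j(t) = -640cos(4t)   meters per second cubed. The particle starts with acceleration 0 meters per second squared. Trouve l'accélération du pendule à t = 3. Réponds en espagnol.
Necesitamos integrar nuestra ecuación del snap s(t) = 0 2 veces. Tomando ∫s(t)dt y aplicando j(0) = -18, encontramos j(t) = -18. La antiderivada de la sacudida, con a(0) = -4, da la aceleración: a(t) = -18·t - 4. De la ecuación de la aceleración a(t) = -18·t - 4, sustituimos t = 3 para obtener a = -58.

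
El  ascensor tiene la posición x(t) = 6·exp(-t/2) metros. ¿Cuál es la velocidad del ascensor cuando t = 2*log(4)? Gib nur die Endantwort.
La respuesta es -3/4.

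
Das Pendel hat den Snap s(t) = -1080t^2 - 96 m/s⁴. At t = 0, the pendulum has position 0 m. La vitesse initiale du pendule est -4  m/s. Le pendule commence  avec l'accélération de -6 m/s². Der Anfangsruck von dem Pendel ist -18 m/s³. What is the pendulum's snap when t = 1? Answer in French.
De l'équation du snap s(t) = -1080·t^2 - 96, nous substituons t = 1 pour obtenir s = -1176.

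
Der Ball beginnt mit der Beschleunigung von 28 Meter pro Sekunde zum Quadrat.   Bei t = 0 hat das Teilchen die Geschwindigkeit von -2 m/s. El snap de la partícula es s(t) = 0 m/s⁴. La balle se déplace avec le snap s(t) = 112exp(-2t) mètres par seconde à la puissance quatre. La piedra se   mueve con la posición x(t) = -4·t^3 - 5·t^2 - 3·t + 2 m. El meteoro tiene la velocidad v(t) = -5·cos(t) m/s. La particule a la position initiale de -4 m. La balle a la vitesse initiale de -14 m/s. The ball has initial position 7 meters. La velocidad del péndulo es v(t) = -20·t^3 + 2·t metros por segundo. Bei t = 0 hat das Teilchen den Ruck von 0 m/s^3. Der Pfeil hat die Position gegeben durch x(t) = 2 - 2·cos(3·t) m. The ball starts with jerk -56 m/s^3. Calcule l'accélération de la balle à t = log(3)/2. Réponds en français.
En partant du snap s(t) = 112·exp(-2·t), nous prenons 2 intégrales. En intégrant le snap et en utilisant la condition initiale j(0) = -56, nous obtenons j(t) = -56·exp(-2·t). La primitive du jerk, avec a(0) = 28, donne l'accélération: a(t) = 28·exp(-2·t). De l'équation de l'accélération a(t) = 28·exp(-2·t), nous substituons t = log(3)/2 pour obtenir a = 28/3.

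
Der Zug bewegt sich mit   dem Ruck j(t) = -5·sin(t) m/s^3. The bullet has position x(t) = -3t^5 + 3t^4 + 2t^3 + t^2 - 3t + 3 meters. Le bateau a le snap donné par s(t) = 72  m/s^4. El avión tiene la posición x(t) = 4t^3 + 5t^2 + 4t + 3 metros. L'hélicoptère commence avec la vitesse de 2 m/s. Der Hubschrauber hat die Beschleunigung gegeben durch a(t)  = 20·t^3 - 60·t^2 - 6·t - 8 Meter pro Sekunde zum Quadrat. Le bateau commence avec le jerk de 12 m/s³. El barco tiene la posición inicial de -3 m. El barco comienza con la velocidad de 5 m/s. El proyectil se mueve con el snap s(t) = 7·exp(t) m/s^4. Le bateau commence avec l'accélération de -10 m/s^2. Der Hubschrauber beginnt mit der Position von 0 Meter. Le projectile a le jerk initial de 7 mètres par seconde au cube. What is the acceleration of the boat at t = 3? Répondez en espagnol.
Para resolver esto, necesitamos tomar 2 integrales de nuestra ecuación del snap s(t) = 72. La antiderivada del snap, con j(0) = 12, da la sacudida: j(t) = 72·t + 12. Tomando ∫j(t)dt y aplicando a(0) = -10, encontramos a(t) = 36·t^2 + 12·t - 10. Tenemos la aceleración a(t) = 36·t^2 + 12·t - 10. Sustituyendo t = 3: a(3) = 350.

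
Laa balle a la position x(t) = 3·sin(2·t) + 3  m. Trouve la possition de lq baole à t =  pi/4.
De l'équation de la position x(t) = 3·sin(2·t) + 3, nous substituons t = pi/4 pour obtenir x = 6.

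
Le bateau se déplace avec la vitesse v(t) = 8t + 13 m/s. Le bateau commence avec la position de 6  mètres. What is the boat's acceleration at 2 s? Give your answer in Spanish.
Para resolver esto, necesitamos tomar 1 derivada de nuestra ecuación de la velocidad v(t) = 8·t + 13. Derivando la velocidad, obtenemos la aceleración: a(t) = 8. Tenemos la aceleración a(t) = 8. Sustituyendo t = 2: a(2) = 8.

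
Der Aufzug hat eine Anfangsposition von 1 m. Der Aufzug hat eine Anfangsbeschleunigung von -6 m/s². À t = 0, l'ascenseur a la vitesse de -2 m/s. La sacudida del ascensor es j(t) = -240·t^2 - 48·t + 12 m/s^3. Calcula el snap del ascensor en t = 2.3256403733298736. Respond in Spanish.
Partiendo de la sacudida j(t) = -240·t^2 - 48·t + 12, tomamos 1 derivada. Tomando d/dt de j(t), encontramos s(t) = -480·t - 48. Usando s(t) = -480·t - 48 y sustituyendo t = 2.3256403733298736, encontramos s = -1164.30737919834.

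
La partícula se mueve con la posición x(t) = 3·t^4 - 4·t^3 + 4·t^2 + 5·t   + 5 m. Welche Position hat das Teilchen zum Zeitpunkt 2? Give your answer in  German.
Wir haben die Position x(t) = 3·t^4 - 4·t^3 + 4·t^2 + 5·t + 5. Durch Einsetzen von t = 2: x(2) = 47.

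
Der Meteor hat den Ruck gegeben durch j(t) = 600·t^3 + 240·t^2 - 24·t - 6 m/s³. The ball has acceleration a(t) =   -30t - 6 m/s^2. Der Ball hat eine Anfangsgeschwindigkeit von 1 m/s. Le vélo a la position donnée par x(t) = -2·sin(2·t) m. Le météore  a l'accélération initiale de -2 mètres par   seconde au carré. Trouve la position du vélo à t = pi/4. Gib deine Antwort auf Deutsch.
Wir haben die Position x(t) = -2·sin(2·t). Durch Einsetzen von t = pi/4: x(pi/4) = -2.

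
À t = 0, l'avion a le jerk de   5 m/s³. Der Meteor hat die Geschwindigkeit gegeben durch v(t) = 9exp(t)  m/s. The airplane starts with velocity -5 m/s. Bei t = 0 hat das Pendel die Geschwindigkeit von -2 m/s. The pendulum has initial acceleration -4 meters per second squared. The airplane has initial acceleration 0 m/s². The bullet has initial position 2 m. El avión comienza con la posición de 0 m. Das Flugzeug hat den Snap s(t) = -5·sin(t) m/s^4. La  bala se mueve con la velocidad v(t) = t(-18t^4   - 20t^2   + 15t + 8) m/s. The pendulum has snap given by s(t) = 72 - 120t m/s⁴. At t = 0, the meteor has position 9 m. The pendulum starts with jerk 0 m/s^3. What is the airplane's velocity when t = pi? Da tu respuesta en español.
Debemos encontrar la antiderivada de nuestra ecuación del snap s(t) = -5·sin(t) 3 veces. La integral del snap es la sacudida. Usando j(0) = 5, obtenemos j(t) = 5·cos(t). Integrando la sacudida y usando la condición inicial a(0) = 0, obtenemos a(t) = 5·sin(t). La antiderivada de la aceleración es la velocidad. Usando v(0) = -5, obtenemos v(t) = -5·cos(t). Tenemos la velocidad v(t) = -5·cos(t). Sustituyendo t = pi: v(pi) = 5.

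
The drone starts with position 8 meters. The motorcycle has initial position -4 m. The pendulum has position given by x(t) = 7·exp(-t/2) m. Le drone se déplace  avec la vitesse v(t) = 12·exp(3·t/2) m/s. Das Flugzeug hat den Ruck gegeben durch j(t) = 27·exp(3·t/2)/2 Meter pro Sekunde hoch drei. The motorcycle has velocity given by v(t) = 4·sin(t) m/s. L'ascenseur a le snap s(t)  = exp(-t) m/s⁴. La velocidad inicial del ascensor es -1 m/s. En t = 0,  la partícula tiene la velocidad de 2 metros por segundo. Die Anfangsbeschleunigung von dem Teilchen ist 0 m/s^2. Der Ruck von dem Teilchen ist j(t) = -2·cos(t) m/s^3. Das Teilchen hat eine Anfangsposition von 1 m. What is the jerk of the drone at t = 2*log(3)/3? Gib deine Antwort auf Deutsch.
Ausgehend von der Geschwindigkeit v(t) = 12·exp(3·t/2), nehmen wir 2 Ableitungen. Durch Ableiten von der Geschwindigkeit erhalten wir die Beschleunigung: a(t) = 18·exp(3·t/2). Mit d/dt von a(t) finden wir j(t) = 27·exp(3·t/2). Aus der Gleichung für den Ruck j(t) = 27·exp(3·t/2), setzen wir t = 2*log(3)/3 ein und erhalten j = 81.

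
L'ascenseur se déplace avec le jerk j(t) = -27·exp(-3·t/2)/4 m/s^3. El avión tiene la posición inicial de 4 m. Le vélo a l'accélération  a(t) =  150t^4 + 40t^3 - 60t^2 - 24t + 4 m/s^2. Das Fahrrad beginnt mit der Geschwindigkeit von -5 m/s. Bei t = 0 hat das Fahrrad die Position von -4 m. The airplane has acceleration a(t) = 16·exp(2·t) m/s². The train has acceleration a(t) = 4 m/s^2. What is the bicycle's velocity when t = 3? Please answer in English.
Starting from acceleration a(t) = 150·t^4 + 40·t^3 - 60·t^2 - 24·t + 4, we take 1 antiderivative. Taking ∫a(t)dt and applying v(0) = -5, we find v(t) = 30·t^5 + 10·t^4 - 20·t^3 - 12·t^2 + 4·t - 5. We have velocity v(t) = 30·t^5 + 10·t^4 - 20·t^3 - 12·t^2 + 4·t - 5. Substituting t = 3: v(3) = 7459.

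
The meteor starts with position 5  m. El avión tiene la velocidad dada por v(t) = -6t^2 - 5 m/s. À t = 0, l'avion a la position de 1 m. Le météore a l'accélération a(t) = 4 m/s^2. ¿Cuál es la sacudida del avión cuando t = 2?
Para resolver esto, necesitamos tomar 2 derivadas de nuestra ecuación de la velocidad v(t) = -6·t^2 - 5. Derivando la velocidad, obtenemos la aceleración: a(t) = -12·t. Tomando d/dt de a(t), encontramos j(t) = -12. Tenemos la sacudida j(t) = -12. Sustituyendo t = 2: j(2) = -12.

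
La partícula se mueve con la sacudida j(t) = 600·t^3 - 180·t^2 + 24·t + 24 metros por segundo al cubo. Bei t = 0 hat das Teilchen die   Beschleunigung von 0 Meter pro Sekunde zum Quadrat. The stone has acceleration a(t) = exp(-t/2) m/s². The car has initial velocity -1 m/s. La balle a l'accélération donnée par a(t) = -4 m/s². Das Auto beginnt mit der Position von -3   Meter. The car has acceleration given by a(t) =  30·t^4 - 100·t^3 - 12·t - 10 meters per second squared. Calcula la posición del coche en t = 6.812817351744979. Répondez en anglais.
We need to integrate our acceleration equation a(t) = 30·t^4 - 100·t^3 - 12·t - 10 2 times. The antiderivative of acceleration is velocity. Using v(0) = -1, we get v(t) = 6·t^5 - 25·t^4 - 6·t^2 - 10·t - 1. The antiderivative of velocity, with x(0) = -3, gives position: x(t) = t^6 - 5·t^5 - 2·t^3 - 5·t^2 - t - 3. Using x(t) = t^6 - 5·t^5 - 2·t^3 - 5·t^2 - t - 3 and substituting t = 6.812817351744979, we find x = 25732.1899026752.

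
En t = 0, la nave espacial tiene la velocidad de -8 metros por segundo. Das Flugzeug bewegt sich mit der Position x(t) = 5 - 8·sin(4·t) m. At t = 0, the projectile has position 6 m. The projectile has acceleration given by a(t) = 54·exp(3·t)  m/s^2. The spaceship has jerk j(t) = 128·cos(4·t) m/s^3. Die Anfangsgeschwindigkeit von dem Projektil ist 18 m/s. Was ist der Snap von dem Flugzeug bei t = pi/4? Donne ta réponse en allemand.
Wir müssen unsere Gleichung für die Position x(t) = 5 - 8·sin(4·t) 4-mal ableiten. Die Ableitung von der Position ergibt die Geschwindigkeit: v(t) = -32·cos(4·t). Durch Ableiten von der Geschwindigkeit erhalten wir die Beschleunigung: a(t) = 128·sin(4·t). Die Ableitung von der Beschleunigung ergibt den Ruck: j(t) = 512·cos(4·t). Mit d/dt von j(t) finden wir s(t) = -2048·sin(4·t). Wir haben den Snap s(t) = -2048·sin(4·t). Durch Einsetzen von t = pi/4: s(pi/4) = 0.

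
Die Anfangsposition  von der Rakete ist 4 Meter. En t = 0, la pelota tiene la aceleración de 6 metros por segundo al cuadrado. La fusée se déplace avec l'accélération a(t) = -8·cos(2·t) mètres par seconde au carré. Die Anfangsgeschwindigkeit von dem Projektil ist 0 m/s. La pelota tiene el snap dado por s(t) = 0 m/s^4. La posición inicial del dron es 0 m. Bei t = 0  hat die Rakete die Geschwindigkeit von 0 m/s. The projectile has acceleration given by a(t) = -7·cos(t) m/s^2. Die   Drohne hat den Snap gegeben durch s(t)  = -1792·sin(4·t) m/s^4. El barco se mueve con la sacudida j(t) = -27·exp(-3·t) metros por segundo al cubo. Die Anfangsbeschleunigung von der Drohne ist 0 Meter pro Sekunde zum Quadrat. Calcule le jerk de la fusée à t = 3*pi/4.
En partant de l'accélération a(t) = -8·cos(2·t), nous prenons 1 dérivée. En dérivant l'accélération, nous obtenons le jerk: j(t) = 16·sin(2·t). Nous avons le jerk j(t) = 16·sin(2·t). En substituant t = 3*pi/4: j(3*pi/4) = -16.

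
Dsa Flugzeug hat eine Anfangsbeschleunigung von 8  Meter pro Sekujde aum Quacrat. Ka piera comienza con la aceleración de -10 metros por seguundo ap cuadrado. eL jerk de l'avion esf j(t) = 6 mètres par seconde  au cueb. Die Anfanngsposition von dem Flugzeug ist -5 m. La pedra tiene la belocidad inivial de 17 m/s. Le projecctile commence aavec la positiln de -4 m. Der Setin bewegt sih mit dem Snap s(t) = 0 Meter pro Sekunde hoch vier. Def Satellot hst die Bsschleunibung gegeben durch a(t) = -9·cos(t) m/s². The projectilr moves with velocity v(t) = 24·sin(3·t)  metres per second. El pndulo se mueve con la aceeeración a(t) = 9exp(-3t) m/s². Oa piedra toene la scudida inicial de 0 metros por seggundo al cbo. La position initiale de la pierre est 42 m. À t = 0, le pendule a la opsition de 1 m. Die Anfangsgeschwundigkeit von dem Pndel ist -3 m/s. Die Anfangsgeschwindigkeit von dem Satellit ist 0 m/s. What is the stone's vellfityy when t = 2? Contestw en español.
Partiendo del snap s(t) = 0, tomamos 3 integrales. Tomando ∫s(t)dt y aplicando j(0) = 0, encontramos j(t) = 0. Integrando la sacudida y usando la condición inicial a(0) = -10, obtenemos a(t) = -10. Tomando ∫a(t)dt y aplicando v(0) = 17, encontramos v(t) = 17 - 10·t. Usando v(t) = 17 - 10·t y sustituyendo t = 2, encontramos v = -3.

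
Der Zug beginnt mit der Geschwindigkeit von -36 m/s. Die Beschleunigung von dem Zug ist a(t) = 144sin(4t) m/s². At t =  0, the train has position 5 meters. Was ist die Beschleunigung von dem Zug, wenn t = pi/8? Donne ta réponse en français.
De l'équation de l'accélération a(t) = 144·sin(4·t), nous substituons t = pi/8 pour obtenir a = 144.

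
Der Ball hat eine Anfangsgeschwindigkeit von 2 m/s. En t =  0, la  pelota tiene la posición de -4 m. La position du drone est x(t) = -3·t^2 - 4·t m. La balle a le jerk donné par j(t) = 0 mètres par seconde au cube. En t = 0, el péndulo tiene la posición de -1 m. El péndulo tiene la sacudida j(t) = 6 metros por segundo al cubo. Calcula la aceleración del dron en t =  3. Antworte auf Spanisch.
Debemos derivar nuestra ecuación de la posición x(t) = -3·t^2 - 4·t 2 veces. Tomando d/dt de x(t), encontramos v(t) = -6·t - 4. Tomando d/dt de v(t), encontramos a(t) = -6. Tenemos la aceleración a(t) = -6. Sustituyendo t = 3: a(3) = -6.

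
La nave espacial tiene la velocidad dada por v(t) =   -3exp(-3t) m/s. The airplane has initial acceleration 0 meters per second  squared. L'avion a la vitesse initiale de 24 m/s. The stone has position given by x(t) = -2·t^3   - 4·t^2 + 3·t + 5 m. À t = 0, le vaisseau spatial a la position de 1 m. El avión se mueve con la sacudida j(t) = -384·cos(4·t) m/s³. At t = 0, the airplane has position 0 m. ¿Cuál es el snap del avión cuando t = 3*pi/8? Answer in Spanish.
Partiendo de la sacudida j(t) = -384·cos(4·t), tomamos 1 derivada. Derivando la sacudida, obtenemos el snap: s(t) = 1536·sin(4·t). Tenemos el snap s(t) = 1536·sin(4·t). Sustituyendo t = 3*pi/8: s(3*pi/8) = -1536.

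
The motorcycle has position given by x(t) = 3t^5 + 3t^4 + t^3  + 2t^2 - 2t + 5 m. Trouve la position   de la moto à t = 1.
Nous avons la position x(t) = 3·t^5 + 3·t^4 + t^3 + 2·t^2 - 2·t + 5. En substituant t = 1: x(1) = 12.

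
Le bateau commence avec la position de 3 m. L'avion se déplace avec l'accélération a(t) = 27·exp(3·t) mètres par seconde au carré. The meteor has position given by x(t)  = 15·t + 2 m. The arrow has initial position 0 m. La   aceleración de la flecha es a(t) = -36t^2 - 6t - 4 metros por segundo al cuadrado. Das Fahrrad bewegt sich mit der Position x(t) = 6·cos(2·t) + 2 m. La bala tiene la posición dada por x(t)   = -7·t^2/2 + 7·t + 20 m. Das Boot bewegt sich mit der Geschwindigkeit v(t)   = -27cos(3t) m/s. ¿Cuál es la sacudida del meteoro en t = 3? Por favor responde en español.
Para resolver esto, necesitamos tomar 3 derivadas de nuestra ecuación de la posición x(t) = 15·t + 2. Tomando d/dt de x(t), encontramos v(t) = 15. Tomando d/dt de v(t), encontramos a(t) = 0. Derivando la aceleración, obtenemos la sacudida: j(t) = 0. Usando j(t) = 0 y sustituyendo t = 3, encontramos j = 0.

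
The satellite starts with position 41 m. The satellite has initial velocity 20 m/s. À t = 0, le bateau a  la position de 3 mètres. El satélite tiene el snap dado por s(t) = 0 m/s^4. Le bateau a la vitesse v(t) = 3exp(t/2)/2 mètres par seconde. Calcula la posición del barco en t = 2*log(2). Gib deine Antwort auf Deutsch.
Ausgehend von der Geschwindigkeit v(t) = 3·exp(t/2)/2, nehmen wir 1 Stammfunktion. Durch Integration von der Geschwindigkeit und Verwendung der Anfangsbedingung x(0) = 3, erhalten wir x(t) = 3·exp(t/2). Wir haben die Position x(t) = 3·exp(t/2). Durch Einsetzen von t = 2*log(2): x(2*log(2)) = 6.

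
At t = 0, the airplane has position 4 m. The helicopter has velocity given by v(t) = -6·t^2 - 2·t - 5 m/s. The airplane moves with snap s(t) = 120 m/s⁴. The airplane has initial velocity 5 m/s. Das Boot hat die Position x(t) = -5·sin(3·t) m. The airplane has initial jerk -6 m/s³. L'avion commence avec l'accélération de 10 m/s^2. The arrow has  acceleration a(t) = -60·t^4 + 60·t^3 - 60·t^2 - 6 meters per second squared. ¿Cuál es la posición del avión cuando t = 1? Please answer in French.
Nous devons intégrer notre équation du snap s(t) = 120 4 fois. La primitive du snap est le jerk. En utilisant j(0) = -6, nous obtenons j(t) = 120·t - 6. La primitive du jerk est l'accélération. En utilisant a(0) = 10, nous obtenons a(t) = 60·t^2 - 6·t + 10. En intégrant l'accélération et en utilisant la condition initiale v(0) = 5, nous obtenons v(t) = 20·t^3 - 3·t^2 + 10·t + 5. En intégrant la vitesse et en utilisant la condition initiale x(0) = 4, nous obtenons x(t) = 5·t^4 - t^3 + 5·t^2 + 5·t + 4. De l'équation de la position x(t) = 5·t^4 - t^3 + 5·t^2 + 5·t + 4, nous substituons t = 1 pour obtenir x = 18.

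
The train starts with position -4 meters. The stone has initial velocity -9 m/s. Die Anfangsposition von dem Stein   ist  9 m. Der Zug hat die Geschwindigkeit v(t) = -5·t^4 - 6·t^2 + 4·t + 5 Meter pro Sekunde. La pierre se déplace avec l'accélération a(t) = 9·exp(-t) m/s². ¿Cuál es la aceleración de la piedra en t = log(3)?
De la ecuación de la aceleración a(t) = 9·exp(-t), sustituimos t = log(3) para obtener a = 3.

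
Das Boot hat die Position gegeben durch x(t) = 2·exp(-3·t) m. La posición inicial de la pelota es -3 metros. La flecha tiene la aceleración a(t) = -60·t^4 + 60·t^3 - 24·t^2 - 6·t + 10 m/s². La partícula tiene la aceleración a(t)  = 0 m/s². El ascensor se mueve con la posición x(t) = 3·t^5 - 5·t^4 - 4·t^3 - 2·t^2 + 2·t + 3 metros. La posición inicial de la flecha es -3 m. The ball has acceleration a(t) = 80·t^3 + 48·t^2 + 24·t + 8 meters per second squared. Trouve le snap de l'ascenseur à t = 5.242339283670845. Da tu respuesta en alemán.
Wir müssen unsere Gleichung für die Position x(t) = 3·t^5 - 5·t^4 - 4·t^3 - 2·t^2 + 2·t + 3 4-mal ableiten. Mit d/dt von x(t) finden wir v(t) = 15·t^4 - 20·t^3 - 12·t^2 - 4·t + 2. Die Ableitung von der Geschwindigkeit ergibt die Beschleunigung: a(t) = 60·t^3 - 60·t^2 - 24·t - 4. Durch Ableiten von der Beschleunigung erhalten wir den Ruck: j(t) = 180·t^2 - 120·t - 24. Die Ableitung von dem Ruck ergibt den Snap: s(t) = 360·t - 120. Mit s(t) = 360·t - 120 und Einsetzen von t = 5.242339283670845, finden wir s = 1767.24214212150.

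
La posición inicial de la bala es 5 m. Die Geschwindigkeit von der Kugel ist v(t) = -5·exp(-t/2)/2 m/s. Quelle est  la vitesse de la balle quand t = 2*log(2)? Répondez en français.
En utilisant v(t) = -5·exp(-t/2)/2 et en substituant t = 2*log(2), nous trouvons v = -5/4.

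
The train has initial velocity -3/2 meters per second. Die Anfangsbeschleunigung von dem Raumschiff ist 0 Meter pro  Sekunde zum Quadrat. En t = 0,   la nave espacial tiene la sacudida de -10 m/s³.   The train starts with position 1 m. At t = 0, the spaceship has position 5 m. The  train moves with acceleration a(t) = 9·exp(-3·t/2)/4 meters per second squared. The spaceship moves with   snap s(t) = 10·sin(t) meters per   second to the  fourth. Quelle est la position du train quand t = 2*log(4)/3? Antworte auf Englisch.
To find the answer, we compute 2 antiderivatives of a(t) = 9·exp(-3·t/2)/4. The integral of acceleration, with v(0) = -3/2, gives velocity: v(t) = -3·exp(-3·t/2)/2. The integral of velocity, with x(0) = 1, gives position: x(t) = exp(-3·t/2). We have position x(t) = exp(-3·t/2). Substituting t = 2*log(4)/3: x(2*log(4)/3) = 1/4.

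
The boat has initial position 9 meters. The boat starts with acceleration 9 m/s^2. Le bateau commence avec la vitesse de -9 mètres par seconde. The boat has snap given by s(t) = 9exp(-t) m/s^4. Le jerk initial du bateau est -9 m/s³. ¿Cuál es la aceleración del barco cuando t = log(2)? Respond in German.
Um dies zu lösen, müssen wir 2 Stammfunktionen unserer Gleichung für den Snap s(t) = 9·exp(-t) finden. Durch Integration von dem Snap und Verwendung der Anfangsbedingung j(0) = -9, erhalten wir j(t) = -9·exp(-t). Mit ∫j(t)dt und Anwendung von a(0) = 9, finden wir a(t) = 9·exp(-t). Mit a(t) = 9·exp(-t) und Einsetzen von t = log(2), finden wir a = 9/2.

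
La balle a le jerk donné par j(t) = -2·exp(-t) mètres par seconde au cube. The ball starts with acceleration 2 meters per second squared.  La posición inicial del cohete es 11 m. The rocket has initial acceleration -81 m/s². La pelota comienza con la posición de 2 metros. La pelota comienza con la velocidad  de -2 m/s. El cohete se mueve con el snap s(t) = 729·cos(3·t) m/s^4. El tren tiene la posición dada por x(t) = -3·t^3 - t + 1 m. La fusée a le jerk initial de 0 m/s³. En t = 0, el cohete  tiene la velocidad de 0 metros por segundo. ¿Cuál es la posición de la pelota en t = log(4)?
Para resolver esto, necesitamos tomar 3 integrales de nuestra ecuación de la sacudida j(t) = -2·exp(-t). Integrando la sacudida y usando la condición inicial a(0) = 2, obtenemos a(t) = 2·exp(-t). La antiderivada de la aceleración, con v(0) = -2, da la velocidad: v(t) = -2·exp(-t). La integral de la velocidad es la posición. Usando x(0) = 2, obtenemos x(t) = 2·exp(-t). De la ecuación de la posición x(t) = 2·exp(-t), sustituimos t = log(4) para obtener x = 1/2.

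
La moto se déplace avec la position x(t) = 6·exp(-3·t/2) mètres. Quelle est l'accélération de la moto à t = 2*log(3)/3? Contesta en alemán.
Ausgehend von der Position x(t) = 6·exp(-3·t/2), nehmen wir 2 Ableitungen. Die Ableitung von der Position ergibt die Geschwindigkeit: v(t) = -9·exp(-3·t/2). Die Ableitung von der Geschwindigkeit ergibt die Beschleunigung: a(t) = 27·exp(-3·t/2)/2. Mit a(t) = 27·exp(-3·t/2)/2 und Einsetzen von t = 2*log(3)/3, finden wir a = 9/2.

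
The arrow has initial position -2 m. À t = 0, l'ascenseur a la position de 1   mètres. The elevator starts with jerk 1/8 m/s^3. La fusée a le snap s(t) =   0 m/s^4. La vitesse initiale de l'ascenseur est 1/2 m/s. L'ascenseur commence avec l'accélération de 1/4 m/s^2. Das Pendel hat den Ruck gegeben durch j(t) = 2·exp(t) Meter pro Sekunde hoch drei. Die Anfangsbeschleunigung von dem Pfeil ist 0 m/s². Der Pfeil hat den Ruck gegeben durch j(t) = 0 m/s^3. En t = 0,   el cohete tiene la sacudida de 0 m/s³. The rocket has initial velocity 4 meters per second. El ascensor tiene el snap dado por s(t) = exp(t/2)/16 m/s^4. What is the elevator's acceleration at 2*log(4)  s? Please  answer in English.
We need to integrate our snap equation s(t) = exp(t/2)/16 2 times. The integral of snap, with j(0) = 1/8, gives jerk: j(t) = exp(t/2)/8. Taking ∫j(t)dt and applying a(0) = 1/4, we find a(t) = exp(t/2)/4. We have acceleration a(t) = exp(t/2)/4. Substituting t = 2*log(4): a(2*log(4)) = 1.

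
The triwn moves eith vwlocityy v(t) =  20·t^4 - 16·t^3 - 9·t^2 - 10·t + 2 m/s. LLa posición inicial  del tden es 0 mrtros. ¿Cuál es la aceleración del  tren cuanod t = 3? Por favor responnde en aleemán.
Um dies zu lösen, müssen wir 1 Ableitung unserer Gleichung für die Geschwindigkeit v(t) = 20·t^4 - 16·t^3 - 9·t^2 - 10·t + 2 nehmen. Durch Ableiten von der Geschwindigkeit erhalten wir die Beschleunigung: a(t) = 80·t^3 - 48·t^2 - 18·t - 10. Wir haben die Beschleunigung a(t) = 80·t^3 - 48·t^2 - 18·t - 10. Durch Einsetzen von t = 3: a(3) = 1664.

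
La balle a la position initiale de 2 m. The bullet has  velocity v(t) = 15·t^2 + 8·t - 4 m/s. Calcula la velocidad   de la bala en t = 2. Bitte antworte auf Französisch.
En utilisant v(t) = 15·t^2 + 8·t - 4 et en substituant t = 2, nous trouvons v = 72.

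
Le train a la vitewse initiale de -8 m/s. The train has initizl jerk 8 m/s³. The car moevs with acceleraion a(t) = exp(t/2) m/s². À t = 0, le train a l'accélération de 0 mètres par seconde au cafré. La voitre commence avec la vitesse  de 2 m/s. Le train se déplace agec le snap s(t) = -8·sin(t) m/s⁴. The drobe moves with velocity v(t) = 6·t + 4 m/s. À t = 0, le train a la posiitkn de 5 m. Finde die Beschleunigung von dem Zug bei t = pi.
Wir müssen die Stammfunktion unserer Gleichung für den Snap s(t) = -8·sin(t) 2-mal finden. Mit ∫s(t)dt und Anwendung von j(0) = 8, finden wir j(t) = 8·cos(t). Mit ∫j(t)dt und Anwendung von a(0) = 0, finden wir a(t) = 8·sin(t). Aus der Gleichung für die Beschleunigung a(t) = 8·sin(t), setzen wir t = pi ein und erhalten a = 0.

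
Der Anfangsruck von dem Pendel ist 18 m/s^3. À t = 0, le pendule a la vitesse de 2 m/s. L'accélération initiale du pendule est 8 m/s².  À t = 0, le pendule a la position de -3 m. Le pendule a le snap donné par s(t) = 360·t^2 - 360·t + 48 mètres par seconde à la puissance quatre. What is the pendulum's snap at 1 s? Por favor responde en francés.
En utilisant s(t) = 360·t^2 - 360·t + 48 et en substituant t = 1, nous trouvons s = 48.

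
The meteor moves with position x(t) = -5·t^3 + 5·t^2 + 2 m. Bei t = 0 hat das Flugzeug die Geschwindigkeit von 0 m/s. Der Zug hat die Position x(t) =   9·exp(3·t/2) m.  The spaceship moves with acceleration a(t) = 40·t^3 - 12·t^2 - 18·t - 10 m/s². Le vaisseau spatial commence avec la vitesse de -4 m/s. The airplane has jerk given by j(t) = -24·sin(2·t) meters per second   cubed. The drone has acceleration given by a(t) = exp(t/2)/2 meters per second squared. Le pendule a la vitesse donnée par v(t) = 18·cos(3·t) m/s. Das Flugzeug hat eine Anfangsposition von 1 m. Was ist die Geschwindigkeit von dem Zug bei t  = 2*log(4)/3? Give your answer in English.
Starting from position x(t) = 9·exp(3·t/2), we take 1 derivative. Differentiating position, we get velocity: v(t) = 27·exp(3·t/2)/2. Using v(t) = 27·exp(3·t/2)/2 and substituting t = 2*log(4)/3, we find v = 54.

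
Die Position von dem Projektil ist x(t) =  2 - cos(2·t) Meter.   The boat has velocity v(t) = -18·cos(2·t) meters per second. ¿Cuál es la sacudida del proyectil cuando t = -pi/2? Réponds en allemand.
Wir müssen unsere Gleichung für die Position x(t) = 2 - cos(2·t) 3-mal ableiten. Mit d/dt von x(t) finden wir v(t) = 2·sin(2·t). Die Ableitung von der Geschwindigkeit ergibt die Beschleunigung: a(t) = 4·cos(2·t). Mit d/dt von a(t) finden wir j(t) = -8·sin(2·t). Wir haben den Ruck j(t) = -8·sin(2·t). Durch Einsetzen von t = -pi/2: j(-pi/2) = 0.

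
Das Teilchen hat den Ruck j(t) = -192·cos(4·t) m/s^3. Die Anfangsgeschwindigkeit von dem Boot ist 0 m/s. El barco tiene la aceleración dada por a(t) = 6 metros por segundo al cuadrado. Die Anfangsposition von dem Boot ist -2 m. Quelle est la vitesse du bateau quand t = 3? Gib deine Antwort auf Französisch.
Pour résoudre ceci, nous devons prendre 1 primitive de notre équation de l'accélération a(t) = 6. L'intégrale de l'accélération est la vitesse. En utilisant v(0) = 0, nous obtenons v(t) = 6·t. En utilisant v(t) = 6·t et en substituant t = 3, nous trouvons v = 18.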